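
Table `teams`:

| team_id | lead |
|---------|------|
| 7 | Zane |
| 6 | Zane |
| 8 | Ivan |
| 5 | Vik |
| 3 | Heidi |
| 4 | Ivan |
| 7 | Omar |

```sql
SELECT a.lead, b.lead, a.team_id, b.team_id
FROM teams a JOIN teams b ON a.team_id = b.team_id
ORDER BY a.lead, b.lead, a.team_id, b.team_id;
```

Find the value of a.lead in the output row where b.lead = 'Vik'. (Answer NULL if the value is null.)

Vik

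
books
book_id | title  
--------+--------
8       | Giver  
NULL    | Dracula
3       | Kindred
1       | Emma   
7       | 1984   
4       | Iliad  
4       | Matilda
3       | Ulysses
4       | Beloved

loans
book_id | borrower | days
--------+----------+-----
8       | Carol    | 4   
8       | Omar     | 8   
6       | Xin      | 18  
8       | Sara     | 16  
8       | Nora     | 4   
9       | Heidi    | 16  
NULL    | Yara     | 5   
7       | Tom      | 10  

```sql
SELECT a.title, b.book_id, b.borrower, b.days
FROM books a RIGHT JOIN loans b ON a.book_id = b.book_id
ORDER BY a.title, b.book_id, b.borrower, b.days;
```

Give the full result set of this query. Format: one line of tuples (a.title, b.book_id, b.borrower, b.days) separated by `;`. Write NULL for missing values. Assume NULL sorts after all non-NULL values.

(1984, 7, Tom, 10); (Giver, 8, Carol, 4); (Giver, 8, Nora, 4); (Giver, 8, Omar, 8); (Giver, 8, Sara, 16); (NULL, 6, Xin, 18); (NULL, 9, Heidi, 16); (NULL, NULL, Yara, 5)

RIGHT JOIN keeps every row from `loans`; unmatched rows get NULL for `books`'s columns.
Matching on a.book_id = b.book_id. A NULL in a compared column never satisfies the condition.
- a (book_id=8) pairs with 4 row(s) of b.
- a (book_id=NULL) has no partner in b.
- a (book_id=3) has no partner in b.
- a (book_id=1) has no partner in b.
- a (book_id=7) pairs with 1 row(s) of b.
- a (book_id=4) has no partner in b.
- a (book_id=4) has no partner in b.
- a (book_id=3) has no partner in b.
- a (book_id=4) has no partner in b.
- plus 3 unmatched b row(s), each kept with NULL a columns.
After projecting and ordering:
a.title | b.book_id | b.borrower | b.days
1984 | 7 | Tom | 10
Giver | 8 | Carol | 4
Giver | 8 | Nora | 4
Giver | 8 | Omar | 8
Giver | 8 | Sara | 16
NULL | 6 | Xin | 18
NULL | 9 | Heidi | 16
NULL | NULL | Yara | 5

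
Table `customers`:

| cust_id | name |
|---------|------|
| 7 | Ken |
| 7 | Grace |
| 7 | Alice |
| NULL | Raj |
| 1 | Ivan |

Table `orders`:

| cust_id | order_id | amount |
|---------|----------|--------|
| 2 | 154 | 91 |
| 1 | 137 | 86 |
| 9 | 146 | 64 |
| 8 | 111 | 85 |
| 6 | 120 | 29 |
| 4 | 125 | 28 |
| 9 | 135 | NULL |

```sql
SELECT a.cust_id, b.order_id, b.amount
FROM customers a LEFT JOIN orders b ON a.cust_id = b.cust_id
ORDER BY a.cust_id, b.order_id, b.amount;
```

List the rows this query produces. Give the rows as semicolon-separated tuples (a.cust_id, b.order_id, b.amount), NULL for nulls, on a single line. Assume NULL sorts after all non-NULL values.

(1, 137, 86); (7, NULL, NULL); (7, NULL, NULL); (7, NULL, NULL); (NULL, NULL, NULL)

LEFT JOIN keeps every row from `customers`; unmatched rows get NULL for `orders`'s columns.
Matching on a.cust_id = b.cust_id. A NULL in a compared column never satisfies the condition.
- a (cust_id=7) has no partner → padded with NULL.
- a (cust_id=7) has no partner → padded with NULL.
- a (cust_id=7) has no partner → padded with NULL.
- a (cust_id=NULL) has no partner → padded with NULL.
- a (cust_id=1) pairs with 1 row(s) of b.
After projecting and ordering:
a.cust_id | b.order_id | b.amount
1 | 137 | 86
7 | NULL | NULL
7 | NULL | NULL
7 | NULL | NULL
NULL | NULL | NULL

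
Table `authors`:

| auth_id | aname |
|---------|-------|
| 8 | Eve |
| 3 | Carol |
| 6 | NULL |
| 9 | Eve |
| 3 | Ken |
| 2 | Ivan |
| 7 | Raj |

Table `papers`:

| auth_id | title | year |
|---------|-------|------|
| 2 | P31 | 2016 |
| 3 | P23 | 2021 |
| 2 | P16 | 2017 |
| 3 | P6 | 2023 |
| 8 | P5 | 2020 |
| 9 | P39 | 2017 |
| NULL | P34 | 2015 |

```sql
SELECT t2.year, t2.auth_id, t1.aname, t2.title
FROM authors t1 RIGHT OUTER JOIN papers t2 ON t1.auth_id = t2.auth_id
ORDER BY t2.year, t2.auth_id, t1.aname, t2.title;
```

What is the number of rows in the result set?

RIGHT JOIN keeps every row from `papers`; unmatched rows get NULL for `authors`'s columns.
Matching on t1.auth_id = t2.auth_id. A NULL in a compared column never satisfies the condition.
- auth_id=8: 1 matching t2 row(s), so 1 row(s) emitted.
- auth_id=3: 2 matching t2 row(s), so 2 row(s) emitted.
- auth_id=6: no matching t2 row.
- auth_id=9: 1 matching t2 row(s), so 1 row(s) emitted.
- auth_id=3: 2 matching t2 row(s), so 2 row(s) emitted.
- auth_id=2: 2 matching t2 row(s), so 2 row(s) emitted.
- auth_id=7: no matching t2 row.
- 1 t2 row(s) had no t1 match → kept, t1 columns NULL.
Total: 8 matched + 1 padded = 9 rows.

9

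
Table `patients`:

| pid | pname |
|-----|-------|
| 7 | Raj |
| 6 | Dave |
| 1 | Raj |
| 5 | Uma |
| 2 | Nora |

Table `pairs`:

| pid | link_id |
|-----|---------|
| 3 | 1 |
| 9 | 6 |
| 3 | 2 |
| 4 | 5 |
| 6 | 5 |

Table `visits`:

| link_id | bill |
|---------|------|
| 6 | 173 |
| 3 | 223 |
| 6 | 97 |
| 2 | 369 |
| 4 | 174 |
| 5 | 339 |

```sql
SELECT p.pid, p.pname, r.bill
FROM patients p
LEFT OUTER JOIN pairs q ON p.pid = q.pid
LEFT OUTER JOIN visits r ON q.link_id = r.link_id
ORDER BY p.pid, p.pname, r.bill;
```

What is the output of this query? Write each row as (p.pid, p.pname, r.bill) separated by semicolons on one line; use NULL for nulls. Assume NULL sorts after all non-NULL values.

Evaluate left to right. First `patients p LEFT JOIN pairs q` on pid: 5 row(s).
Then LEFT JOIN `visits r` on link_id: each of those 5 rows is kept; rows whose q.link_id has no match in r get NULL for r's columns.

(1, Raj, NULL); (2, Nora, NULL); (5, Uma, NULL); (6, Dave, 339); (7, Raj, NULL)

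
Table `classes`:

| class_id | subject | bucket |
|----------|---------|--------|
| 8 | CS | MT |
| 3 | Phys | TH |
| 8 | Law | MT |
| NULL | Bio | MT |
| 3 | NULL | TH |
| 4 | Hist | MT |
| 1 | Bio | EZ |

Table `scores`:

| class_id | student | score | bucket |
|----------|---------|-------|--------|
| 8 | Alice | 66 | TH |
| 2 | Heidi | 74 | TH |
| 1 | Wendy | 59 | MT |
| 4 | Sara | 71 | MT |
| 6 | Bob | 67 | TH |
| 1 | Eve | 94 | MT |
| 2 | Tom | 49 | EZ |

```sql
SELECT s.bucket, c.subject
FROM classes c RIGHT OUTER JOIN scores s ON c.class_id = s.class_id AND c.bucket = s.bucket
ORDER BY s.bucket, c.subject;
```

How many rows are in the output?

7

RIGHT JOIN keeps every row from `scores`; unmatched rows get NULL for `classes`'s columns.
Matching on c.class_id = s.class_id AND c.bucket = s.bucket. A NULL in a compared column never satisfies the condition.
- c[0] class_id=8, bucket=MT → no match.
- c[1] class_id=3, bucket=TH → no match.
- c[2] class_id=8, bucket=MT → no match.
- c[3] class_id=NULL, bucket=MT → no match.
- c[4] class_id=3, bucket=TH → no match.
- c[5] class_id=4, bucket=MT → 1 match(es) in s → 1 row(s).
- c[6] class_id=1, bucket=EZ → no match.
- 6 row(s) from s found no c partner → padded with NULL.
Total: 1 matched + 6 padded = 7 rows.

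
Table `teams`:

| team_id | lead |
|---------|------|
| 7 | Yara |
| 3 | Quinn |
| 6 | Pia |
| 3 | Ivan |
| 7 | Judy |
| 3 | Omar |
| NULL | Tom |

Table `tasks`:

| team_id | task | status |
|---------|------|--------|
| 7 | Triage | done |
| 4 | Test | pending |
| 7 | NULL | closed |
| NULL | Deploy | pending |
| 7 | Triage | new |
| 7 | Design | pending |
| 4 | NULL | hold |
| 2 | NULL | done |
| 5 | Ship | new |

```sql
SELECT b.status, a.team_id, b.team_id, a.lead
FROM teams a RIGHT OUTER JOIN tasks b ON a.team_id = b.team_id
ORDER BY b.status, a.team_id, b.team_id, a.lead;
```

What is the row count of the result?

RIGHT JOIN keeps every row from `tasks`; unmatched rows get NULL for `teams`'s columns.
Matching on a.team_id = b.team_id. A NULL in a compared column never satisfies the condition.
- a (team_id=7) pairs with 4 row(s) of b.
- a (team_id=3) has no partner in b.
- a (team_id=6) has no partner in b.
- a (team_id=3) has no partner in b.
- a (team_id=7) pairs with 4 row(s) of b.
- a (team_id=3) has no partner in b.
- a (team_id=NULL) has no partner in b.
- 5 row(s) from b found no a partner → padded with NULL.
Total: 8 matched + 5 padded = 13 rows.

13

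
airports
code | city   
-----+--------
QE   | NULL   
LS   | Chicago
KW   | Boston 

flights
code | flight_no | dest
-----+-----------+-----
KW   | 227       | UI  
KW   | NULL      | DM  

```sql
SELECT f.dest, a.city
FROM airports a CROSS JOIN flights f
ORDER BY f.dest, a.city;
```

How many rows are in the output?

CROSS JOIN pairs every row of `airports` with every row of `flights`: 3 × 2 = 6 rows.

6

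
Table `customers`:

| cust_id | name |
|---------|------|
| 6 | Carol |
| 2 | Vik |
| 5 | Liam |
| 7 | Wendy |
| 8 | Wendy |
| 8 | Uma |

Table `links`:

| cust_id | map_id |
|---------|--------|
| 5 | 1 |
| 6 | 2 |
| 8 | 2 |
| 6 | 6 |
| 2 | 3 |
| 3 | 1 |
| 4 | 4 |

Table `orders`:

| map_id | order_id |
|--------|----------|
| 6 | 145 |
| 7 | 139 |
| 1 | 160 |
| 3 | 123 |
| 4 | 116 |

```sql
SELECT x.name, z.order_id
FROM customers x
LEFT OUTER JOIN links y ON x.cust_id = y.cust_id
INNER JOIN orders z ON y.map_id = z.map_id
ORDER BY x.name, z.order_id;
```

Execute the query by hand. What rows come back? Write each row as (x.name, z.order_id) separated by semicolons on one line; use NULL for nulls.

Joins associate left-to-right: customers LEFT JOIN links on cust_id gives 7 intermediate row(s).
Then INNER JOIN `orders z` on map_id: keep only rows whose y.map_id appears in z.

(Carol, 145); (Liam, 160); (Vik, 123)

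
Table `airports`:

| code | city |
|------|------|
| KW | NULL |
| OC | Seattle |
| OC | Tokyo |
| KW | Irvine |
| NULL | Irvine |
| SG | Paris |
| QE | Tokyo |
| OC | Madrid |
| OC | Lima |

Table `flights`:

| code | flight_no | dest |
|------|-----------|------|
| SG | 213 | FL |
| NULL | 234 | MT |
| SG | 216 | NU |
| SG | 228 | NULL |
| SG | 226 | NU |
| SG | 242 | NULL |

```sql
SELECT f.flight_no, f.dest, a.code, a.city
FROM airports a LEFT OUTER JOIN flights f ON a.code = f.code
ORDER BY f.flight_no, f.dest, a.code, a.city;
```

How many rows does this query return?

LEFT JOIN keeps every row from `airports`; unmatched rows get NULL for `flights`'s columns.
Matching on a.code = f.code. A NULL in a compared column never satisfies the condition.
Matched pairs: 5; unmatched a rows kept: 8.
Total: 5 matched + 8 padded = 13 rows.

13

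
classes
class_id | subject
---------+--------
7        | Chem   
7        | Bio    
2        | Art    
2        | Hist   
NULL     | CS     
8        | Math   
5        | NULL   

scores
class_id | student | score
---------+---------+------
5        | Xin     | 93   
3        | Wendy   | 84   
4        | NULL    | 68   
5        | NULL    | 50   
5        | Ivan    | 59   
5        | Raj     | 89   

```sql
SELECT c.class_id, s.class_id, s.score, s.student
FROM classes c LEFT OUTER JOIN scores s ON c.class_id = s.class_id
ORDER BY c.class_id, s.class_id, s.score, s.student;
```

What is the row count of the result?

10

LEFT JOIN keeps every row from `classes`; unmatched rows get NULL for `scores`'s columns.
Matching on c.class_id = s.class_id. A NULL in a compared column never satisfies the condition.
Matched pairs: 4; unmatched c rows kept: 6.
Total: 4 matched + 6 padded = 10 rows.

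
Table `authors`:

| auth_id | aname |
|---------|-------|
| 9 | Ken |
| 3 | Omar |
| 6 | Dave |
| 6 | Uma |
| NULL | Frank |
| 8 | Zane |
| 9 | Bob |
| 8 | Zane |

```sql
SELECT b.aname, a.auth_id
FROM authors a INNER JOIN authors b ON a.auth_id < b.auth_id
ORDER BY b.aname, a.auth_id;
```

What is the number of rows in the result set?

18

INNER JOIN keeps only pairs where the ON condition holds.
Matching on a.auth_id < b.auth_id. A NULL in a compared column never satisfies the condition.
- auth_id=9: no matching b row, dropped.
- auth_id=3: 6 matching b row(s), so 6 row(s) emitted.
- auth_id=6: 4 matching b row(s), so 4 row(s) emitted.
- auth_id=6: 4 matching b row(s), so 4 row(s) emitted.
- auth_id=NULL: no matching b row, dropped.
- auth_id=8: 2 matching b row(s), so 2 row(s) emitted.
- auth_id=9: no matching b row, dropped.
- auth_id=8: 2 matching b row(s), so 2 row(s) emitted.
Total: 18 rows.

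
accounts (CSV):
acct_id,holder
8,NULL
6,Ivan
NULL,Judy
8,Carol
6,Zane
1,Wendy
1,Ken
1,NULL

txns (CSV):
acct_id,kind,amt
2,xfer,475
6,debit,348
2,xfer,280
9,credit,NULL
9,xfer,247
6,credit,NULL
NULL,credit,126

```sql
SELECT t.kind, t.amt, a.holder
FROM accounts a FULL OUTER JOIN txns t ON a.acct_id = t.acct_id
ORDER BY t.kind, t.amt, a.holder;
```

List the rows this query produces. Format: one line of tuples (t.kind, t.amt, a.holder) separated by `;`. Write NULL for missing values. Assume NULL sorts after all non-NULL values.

(credit, 126, NULL); (credit, NULL, Ivan); (credit, NULL, Zane); (credit, NULL, NULL); (debit, 348, Ivan); (debit, 348, Zane); (xfer, 247, NULL); (xfer, 280, NULL); (xfer, 475, NULL); (NULL, NULL, Carol); (NULL, NULL, Judy); (NULL, NULL, Ken); (NULL, NULL, Wendy); (NULL, NULL, NULL); (NULL, NULL, NULL)

FULL OUTER JOIN keeps every row from both sides; unmatched rows get NULL for the other side's columns.
Matching on a.acct_id = t.acct_id. A NULL in a compared column never satisfies the condition.
- a[0] acct_id=8 → no match; kept with NULLs on the t side.
- a[1] acct_id=6 → 2 match(es) in t → 2 row(s).
- a[2] acct_id=NULL → no match; kept with NULLs on the t side.
- a[3] acct_id=8 → no match; kept with NULLs on the t side.
- a[4] acct_id=6 → 2 match(es) in t → 2 row(s).
- a[5] acct_id=1 → no match; kept with NULLs on the t side.
- a[6] acct_id=1 → no match; kept with NULLs on the t side.
- a[7] acct_id=1 → no match; kept with NULLs on the t side.
- 5 row(s) from t found no a partner → padded with NULL.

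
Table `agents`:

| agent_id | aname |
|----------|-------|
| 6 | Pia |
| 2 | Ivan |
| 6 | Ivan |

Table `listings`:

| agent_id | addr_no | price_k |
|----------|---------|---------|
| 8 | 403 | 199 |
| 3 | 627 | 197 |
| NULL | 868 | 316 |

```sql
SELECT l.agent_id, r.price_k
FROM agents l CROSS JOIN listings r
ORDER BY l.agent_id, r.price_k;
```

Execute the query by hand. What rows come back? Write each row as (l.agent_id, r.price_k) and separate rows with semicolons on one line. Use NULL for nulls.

CROSS JOIN pairs every row of `agents` with every row of `listings`: 3 × 3 = 9 rows.

(2, 197); (2, 199); (2, 316); (6, 197); (6, 197); (6, 199); (6, 199); (6, 316); (6, 316)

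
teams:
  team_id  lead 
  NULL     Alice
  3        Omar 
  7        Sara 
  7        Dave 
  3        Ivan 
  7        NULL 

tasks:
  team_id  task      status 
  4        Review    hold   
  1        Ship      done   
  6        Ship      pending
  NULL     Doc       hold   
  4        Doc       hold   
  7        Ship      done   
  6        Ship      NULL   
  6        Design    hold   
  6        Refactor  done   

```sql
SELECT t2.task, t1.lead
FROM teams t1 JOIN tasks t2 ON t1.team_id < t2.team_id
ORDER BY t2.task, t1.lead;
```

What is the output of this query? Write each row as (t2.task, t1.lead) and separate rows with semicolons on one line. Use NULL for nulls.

(Design, Ivan); (Design, Omar); (Doc, Ivan); (Doc, Omar); (Refactor, Ivan); (Refactor, Omar); (Review, Ivan); (Review, Omar); (Ship, Ivan); (Ship, Ivan); (Ship, Ivan); (Ship, Omar); (Ship, Omar); (Ship, Omar)

INNER JOIN keeps only pairs where the ON condition holds.
Matching on t1.team_id < t2.team_id. A NULL in a compared column never satisfies the condition.
- t1 (team_id=NULL) has no partner → excluded.
- t1 (team_id=3) pairs with 7 row(s) of t2.
- t1 (team_id=7) has no partner → excluded.
- t1 (team_id=7) has no partner → excluded.
- t1 (team_id=3) pairs with 7 row(s) of t2.
- t1 (team_id=7) has no partner → excluded.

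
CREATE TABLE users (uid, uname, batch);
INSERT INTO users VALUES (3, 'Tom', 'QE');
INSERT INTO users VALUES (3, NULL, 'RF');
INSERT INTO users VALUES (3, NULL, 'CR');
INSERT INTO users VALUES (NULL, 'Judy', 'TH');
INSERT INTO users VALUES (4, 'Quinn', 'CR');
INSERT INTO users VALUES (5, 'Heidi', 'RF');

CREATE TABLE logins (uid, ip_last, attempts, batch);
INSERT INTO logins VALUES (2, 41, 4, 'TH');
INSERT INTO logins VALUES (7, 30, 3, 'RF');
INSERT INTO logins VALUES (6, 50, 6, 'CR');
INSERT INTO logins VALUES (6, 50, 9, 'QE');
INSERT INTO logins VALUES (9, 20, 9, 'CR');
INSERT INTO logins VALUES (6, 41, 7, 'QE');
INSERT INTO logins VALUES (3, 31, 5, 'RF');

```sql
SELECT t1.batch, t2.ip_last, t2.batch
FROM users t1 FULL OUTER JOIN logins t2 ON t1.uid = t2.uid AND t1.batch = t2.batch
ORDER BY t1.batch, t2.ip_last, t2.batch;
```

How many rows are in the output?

FULL OUTER JOIN keeps every row from both sides; unmatched rows get NULL for the other side's columns.
Matching on t1.uid = t2.uid AND t1.batch = t2.batch. A NULL in a compared column never satisfies the condition.
- t1 (uid=3, batch=QE) has no partner → padded with NULL.
- t1 (uid=3, batch=RF) pairs with 1 row(s) of t2.
- t1 (uid=3, batch=CR) has no partner → padded with NULL.
- t1 (uid=NULL, batch=TH) has no partner → padded with NULL.
- t1 (uid=4, batch=CR) has no partner → padded with NULL.
- t1 (uid=5, batch=RF) has no partner → padded with NULL.
- 6 row(s) from t2 found no t1 partner → padded with NULL.
Total: 1 matched + 11 padded = 12 rows.

12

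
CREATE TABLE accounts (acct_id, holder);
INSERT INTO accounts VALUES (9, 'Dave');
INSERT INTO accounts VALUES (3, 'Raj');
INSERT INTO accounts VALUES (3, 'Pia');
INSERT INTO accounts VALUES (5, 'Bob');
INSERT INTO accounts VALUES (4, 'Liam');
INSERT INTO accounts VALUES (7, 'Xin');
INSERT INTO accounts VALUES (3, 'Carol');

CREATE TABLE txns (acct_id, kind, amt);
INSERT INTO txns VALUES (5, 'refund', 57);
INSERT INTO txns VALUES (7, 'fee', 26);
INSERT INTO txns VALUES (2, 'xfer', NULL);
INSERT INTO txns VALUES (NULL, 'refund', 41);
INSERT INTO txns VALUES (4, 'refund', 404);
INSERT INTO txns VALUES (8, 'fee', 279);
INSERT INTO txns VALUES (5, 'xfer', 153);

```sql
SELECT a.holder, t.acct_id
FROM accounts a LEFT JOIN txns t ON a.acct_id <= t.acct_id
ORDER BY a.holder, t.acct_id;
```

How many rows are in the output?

LEFT JOIN keeps every row from `accounts`; unmatched rows get NULL for `txns`'s columns.
Matching on a.acct_id <= t.acct_id. A NULL in a compared column never satisfies the condition.
Matched pairs: 26; unmatched a rows kept: 1.
Total: 26 matched + 1 padded = 27 rows.

27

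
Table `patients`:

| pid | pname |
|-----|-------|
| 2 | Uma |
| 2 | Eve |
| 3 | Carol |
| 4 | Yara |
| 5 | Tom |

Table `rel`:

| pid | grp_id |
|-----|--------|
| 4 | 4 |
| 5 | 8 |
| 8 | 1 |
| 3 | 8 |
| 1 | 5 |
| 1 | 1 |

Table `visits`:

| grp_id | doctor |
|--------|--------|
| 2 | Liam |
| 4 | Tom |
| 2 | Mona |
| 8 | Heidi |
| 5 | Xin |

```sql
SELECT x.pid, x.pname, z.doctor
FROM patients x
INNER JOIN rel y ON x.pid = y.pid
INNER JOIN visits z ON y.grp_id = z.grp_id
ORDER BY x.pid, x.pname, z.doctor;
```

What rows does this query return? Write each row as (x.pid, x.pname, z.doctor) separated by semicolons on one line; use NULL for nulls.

(3, Carol, Heidi); (4, Yara, Tom); (5, Tom, Heidi)

Evaluate left to right. First `patients x INNER JOIN rel y` on pid: 3 row(s).
Then INNER JOIN `visits z` on grp_id: keep only rows whose y.grp_id appears in z.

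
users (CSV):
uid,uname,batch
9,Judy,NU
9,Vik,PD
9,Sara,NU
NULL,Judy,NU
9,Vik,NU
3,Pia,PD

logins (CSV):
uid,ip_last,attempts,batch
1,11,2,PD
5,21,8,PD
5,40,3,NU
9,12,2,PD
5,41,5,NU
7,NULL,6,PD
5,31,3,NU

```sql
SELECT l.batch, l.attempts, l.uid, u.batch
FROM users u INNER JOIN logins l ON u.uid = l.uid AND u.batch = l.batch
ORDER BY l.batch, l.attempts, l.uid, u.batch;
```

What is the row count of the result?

1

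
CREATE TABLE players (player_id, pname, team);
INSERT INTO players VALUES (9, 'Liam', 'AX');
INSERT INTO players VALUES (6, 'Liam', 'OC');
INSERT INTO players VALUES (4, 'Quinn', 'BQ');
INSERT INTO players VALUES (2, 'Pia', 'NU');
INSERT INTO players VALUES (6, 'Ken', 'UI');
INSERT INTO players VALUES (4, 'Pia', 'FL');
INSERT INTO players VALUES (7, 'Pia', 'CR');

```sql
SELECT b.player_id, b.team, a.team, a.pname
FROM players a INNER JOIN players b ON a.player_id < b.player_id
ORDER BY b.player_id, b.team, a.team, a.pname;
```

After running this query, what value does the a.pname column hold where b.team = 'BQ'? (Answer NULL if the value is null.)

Pia

INNER JOIN keeps only pairs where the ON condition holds.
Matching on a.player_id < b.player_id.
Matched pairs: 19.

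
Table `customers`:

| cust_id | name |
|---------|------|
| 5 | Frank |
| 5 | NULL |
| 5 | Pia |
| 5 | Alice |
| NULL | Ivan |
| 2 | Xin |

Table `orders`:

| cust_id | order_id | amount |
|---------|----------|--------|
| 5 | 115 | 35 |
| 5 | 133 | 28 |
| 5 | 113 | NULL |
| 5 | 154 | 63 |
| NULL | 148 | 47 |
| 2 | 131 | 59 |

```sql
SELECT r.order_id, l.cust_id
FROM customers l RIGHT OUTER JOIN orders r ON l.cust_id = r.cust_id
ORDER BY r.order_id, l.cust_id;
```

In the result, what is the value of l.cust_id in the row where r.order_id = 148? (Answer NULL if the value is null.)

NULL

RIGHT JOIN keeps every row from `orders`; unmatched rows get NULL for `customers`'s columns.
Matching on l.cust_id = r.cust_id. A NULL in a compared column never satisfies the condition.
- l row (cust_id=5): matches 4 r row(s) → 4 output row(s).
- l row (cust_id=5): matches 4 r row(s) → 4 output row(s).
- l row (cust_id=5): matches 4 r row(s) → 4 output row(s).
- l row (cust_id=5): matches 4 r row(s) → 4 output row(s).
- l row (cust_id=NULL): no match.
- l row (cust_id=2): matches 1 r row(s) → 1 output row(s).
- 1 row(s) from r found no l partner → padded with NULL.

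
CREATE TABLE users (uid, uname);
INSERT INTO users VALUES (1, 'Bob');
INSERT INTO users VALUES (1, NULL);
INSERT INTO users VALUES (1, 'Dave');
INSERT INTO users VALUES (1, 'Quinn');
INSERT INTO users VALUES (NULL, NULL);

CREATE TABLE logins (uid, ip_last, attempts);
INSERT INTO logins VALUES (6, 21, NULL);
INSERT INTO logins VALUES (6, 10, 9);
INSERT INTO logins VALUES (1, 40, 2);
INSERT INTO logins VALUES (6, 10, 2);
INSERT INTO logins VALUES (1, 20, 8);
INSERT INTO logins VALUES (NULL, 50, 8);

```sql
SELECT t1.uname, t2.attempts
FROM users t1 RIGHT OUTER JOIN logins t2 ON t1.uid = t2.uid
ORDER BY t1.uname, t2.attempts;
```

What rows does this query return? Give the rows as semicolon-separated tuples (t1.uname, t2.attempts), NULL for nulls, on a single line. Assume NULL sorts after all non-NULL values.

RIGHT JOIN keeps every row from `logins`; unmatched rows get NULL for `users`'s columns.
Matching on t1.uid = t2.uid. A NULL in a compared column never satisfies the condition.
- t1[0] uid=1 → 2 match(es) in t2 → 2 row(s).
- t1[1] uid=1 → 2 match(es) in t2 → 2 row(s).
- t1[2] uid=1 → 2 match(es) in t2 → 2 row(s).
- t1[3] uid=1 → 2 match(es) in t2 → 2 row(s).
- t1[4] uid=NULL → no match.
- plus 4 unmatched t2 row(s), each kept with NULL t1 columns.

(Bob, 2); (Bob, 8); (Dave, 2); (Dave, 8); (Quinn, 2); (Quinn, 8); (NULL, 2); (NULL, 2); (NULL, 8); (NULL, 8); (NULL, 9); (NULL, NULL)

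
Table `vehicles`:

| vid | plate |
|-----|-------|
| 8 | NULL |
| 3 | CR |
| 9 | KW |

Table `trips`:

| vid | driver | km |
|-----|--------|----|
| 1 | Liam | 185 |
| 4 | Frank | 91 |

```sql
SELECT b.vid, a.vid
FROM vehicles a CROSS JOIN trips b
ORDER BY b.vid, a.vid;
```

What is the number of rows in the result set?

6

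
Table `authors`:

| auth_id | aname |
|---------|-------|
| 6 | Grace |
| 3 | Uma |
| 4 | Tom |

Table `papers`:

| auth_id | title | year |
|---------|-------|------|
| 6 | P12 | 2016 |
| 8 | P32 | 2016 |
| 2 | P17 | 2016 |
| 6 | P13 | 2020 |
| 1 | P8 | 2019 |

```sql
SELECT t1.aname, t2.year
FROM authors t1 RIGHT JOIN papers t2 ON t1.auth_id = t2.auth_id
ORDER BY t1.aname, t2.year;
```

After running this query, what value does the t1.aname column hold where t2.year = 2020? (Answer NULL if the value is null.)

Grace

RIGHT JOIN keeps every row from `papers`; unmatched rows get NULL for `authors`'s columns.
Matching on t1.auth_id = t2.auth_id.
- auth_id=6: 2 matching t2 row(s), so 2 row(s) emitted.
- auth_id=3: no matching t2 row.
- auth_id=4: no matching t2 row.
- 3 row(s) from t2 found no t1 partner → padded with NULL.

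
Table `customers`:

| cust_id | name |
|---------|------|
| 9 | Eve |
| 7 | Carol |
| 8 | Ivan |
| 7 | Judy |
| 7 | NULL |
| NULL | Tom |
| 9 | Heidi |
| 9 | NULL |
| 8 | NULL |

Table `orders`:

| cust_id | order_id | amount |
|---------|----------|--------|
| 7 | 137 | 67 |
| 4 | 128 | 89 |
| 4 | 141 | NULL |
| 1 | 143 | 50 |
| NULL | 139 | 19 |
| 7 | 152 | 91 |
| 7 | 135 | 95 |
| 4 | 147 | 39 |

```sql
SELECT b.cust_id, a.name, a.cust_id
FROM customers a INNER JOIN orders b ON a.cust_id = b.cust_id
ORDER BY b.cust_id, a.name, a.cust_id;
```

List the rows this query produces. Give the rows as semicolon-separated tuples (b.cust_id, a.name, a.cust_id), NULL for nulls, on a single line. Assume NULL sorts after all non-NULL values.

INNER JOIN keeps only pairs where the ON condition holds.
Matching on a.cust_id = b.cust_id. A NULL in a compared column never satisfies the condition.
Matched pairs: 9.

(7, Carol, 7); (7, Carol, 7); (7, Carol, 7); (7, Judy, 7); (7, Judy, 7); (7, Judy, 7); (7, NULL, 7); (7, NULL, 7); (7, NULL, 7)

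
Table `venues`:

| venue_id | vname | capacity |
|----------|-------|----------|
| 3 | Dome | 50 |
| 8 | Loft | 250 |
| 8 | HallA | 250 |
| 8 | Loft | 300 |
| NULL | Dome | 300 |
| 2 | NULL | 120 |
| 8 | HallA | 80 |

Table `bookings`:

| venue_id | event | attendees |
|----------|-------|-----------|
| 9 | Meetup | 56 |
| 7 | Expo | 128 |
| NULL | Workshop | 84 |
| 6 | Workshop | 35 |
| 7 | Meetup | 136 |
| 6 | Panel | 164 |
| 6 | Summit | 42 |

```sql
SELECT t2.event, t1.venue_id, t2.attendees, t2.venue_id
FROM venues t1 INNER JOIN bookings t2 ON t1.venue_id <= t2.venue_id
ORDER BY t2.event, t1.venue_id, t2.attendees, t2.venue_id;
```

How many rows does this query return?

16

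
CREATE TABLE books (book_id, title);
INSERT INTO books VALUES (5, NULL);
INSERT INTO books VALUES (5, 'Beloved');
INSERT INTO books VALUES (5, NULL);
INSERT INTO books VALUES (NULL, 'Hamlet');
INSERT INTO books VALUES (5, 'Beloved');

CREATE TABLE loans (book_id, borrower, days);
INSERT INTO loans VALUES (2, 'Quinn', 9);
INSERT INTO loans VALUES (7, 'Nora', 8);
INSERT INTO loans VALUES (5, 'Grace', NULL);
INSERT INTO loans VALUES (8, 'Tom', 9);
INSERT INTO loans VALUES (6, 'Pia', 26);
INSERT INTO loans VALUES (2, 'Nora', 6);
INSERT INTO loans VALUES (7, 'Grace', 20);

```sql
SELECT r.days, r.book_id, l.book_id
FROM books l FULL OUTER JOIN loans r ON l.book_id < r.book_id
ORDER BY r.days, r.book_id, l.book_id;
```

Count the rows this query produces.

20

FULL OUTER JOIN keeps every row from both sides; unmatched rows get NULL for the other side's columns.
Matching on l.book_id < r.book_id. A NULL in a compared column never satisfies the condition.
Matched pairs: 16; unmatched l rows kept: 1; unmatched r rows kept: 3.
Total: 16 matched + 4 padded = 20 rows.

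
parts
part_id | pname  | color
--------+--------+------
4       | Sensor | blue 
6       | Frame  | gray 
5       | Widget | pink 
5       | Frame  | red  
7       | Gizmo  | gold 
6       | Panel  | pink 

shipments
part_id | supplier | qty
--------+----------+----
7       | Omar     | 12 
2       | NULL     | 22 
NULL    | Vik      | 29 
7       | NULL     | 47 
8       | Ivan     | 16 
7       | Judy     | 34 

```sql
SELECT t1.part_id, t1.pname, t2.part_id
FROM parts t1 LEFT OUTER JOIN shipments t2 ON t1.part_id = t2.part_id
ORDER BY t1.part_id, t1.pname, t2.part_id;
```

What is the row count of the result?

8

LEFT JOIN keeps every row from `parts`; unmatched rows get NULL for `shipments`'s columns.
Matching on t1.part_id = t2.part_id. A NULL in a compared column never satisfies the condition.
Matched pairs: 3; unmatched t1 rows kept: 5.
Total: 3 matched + 5 padded = 8 rows.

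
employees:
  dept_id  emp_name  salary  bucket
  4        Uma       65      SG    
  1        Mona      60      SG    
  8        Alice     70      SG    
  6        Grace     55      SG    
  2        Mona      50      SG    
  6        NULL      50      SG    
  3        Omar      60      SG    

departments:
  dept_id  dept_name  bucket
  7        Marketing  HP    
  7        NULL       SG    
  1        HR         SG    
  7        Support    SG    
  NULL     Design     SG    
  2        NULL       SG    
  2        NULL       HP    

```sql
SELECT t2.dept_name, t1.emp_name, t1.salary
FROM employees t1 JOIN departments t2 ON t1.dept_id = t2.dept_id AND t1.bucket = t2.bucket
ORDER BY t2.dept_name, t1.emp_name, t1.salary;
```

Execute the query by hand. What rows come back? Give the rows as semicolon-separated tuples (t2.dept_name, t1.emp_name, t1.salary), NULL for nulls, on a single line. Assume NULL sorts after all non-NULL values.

(HR, Mona, 60); (NULL, Mona, 50)

INNER JOIN keeps only pairs where the ON condition holds.
Matching on t1.dept_id = t2.dept_id AND t1.bucket = t2.bucket. A NULL in a compared column never satisfies the condition.
- t1 row (dept_id=4, bucket=SG): no match → dropped.
- t1 row (dept_id=1, bucket=SG): matches 1 t2 row(s) → 1 output row(s).
- t1 row (dept_id=8, bucket=SG): no match → dropped.
- t1 row (dept_id=6, bucket=SG): no match → dropped.
- t1 row (dept_id=2, bucket=SG): matches 1 t2 row(s) → 1 output row(s).
- t1 row (dept_id=6, bucket=SG): no match → dropped.
- t1 row (dept_id=3, bucket=SG): no match → dropped.
After projecting and ordering:
t2.dept_name | t1.emp_name | t1.salary
HR | Mona | 60
NULL | Mona | 50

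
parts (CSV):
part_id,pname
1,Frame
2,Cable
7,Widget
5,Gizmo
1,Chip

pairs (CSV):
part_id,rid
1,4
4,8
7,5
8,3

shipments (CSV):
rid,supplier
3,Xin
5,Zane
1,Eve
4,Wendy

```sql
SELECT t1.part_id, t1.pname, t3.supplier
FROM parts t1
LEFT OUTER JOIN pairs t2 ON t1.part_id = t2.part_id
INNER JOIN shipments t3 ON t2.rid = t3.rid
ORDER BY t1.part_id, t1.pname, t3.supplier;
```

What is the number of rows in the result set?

3

Joins associate left-to-right: parts LEFT JOIN pairs on part_id gives 5 intermediate row(s).
Then INNER JOIN `shipments t3` on rid: keep only rows whose t2.rid appears in t3.
Result: 3 row(s).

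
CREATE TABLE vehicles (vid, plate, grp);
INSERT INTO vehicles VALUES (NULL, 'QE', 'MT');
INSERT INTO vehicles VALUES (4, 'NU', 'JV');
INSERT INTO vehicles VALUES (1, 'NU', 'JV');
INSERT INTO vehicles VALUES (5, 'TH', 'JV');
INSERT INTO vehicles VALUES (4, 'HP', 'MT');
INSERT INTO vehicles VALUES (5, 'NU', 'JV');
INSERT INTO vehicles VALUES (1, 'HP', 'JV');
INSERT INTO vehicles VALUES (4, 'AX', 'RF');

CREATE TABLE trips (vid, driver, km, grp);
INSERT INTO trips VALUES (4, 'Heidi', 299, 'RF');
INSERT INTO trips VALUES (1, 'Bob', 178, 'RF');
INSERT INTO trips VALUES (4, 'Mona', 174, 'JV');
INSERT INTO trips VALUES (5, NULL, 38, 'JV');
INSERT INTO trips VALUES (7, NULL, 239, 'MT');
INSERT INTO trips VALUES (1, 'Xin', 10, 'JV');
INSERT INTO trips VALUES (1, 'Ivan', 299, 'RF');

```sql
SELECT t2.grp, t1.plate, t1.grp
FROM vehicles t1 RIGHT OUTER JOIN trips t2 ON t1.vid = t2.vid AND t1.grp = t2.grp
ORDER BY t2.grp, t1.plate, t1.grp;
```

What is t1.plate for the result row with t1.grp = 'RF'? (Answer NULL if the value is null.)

AX

RIGHT JOIN keeps every row from `trips`; unmatched rows get NULL for `vehicles`'s columns.
Matching on t1.vid = t2.vid AND t1.grp = t2.grp. A NULL in a compared column never satisfies the condition.
- t1 row (vid=NULL, grp=MT): no match.
- t1 row (vid=4, grp=JV): matches 1 t2 row(s) → 1 output row(s).
- t1 row (vid=1, grp=JV): matches 1 t2 row(s) → 1 output row(s).
- t1 row (vid=5, grp=JV): matches 1 t2 row(s) → 1 output row(s).
- t1 row (vid=4, grp=MT): no match.
- t1 row (vid=5, grp=JV): matches 1 t2 row(s) → 1 output row(s).
- t1 row (vid=1, grp=JV): matches 1 t2 row(s) → 1 output row(s).
- t1 row (vid=4, grp=RF): matches 1 t2 row(s) → 1 output row(s).
- 3 t2 row(s) had no t1 match → kept, t1 columns NULL.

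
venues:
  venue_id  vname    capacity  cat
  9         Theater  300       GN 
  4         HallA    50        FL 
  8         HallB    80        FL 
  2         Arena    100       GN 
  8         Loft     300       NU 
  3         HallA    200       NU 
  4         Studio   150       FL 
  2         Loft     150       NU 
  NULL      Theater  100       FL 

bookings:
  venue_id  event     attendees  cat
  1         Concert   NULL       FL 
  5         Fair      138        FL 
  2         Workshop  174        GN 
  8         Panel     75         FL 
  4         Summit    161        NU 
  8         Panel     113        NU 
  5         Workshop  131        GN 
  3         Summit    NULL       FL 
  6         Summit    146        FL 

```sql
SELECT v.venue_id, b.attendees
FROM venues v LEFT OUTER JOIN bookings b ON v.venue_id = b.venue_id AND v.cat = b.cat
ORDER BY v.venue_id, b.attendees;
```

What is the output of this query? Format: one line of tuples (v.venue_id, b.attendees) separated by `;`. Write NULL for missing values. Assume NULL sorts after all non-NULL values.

LEFT JOIN keeps every row from `venues`; unmatched rows get NULL for `bookings`'s columns.
Matching on v.venue_id = b.venue_id AND v.cat = b.cat. A NULL in a compared column never satisfies the condition.
Matched pairs: 3; unmatched v rows kept: 6.

(2, 174); (2, NULL); (3, NULL); (4, NULL); (4, NULL); (8, 75); (8, 113); (9, NULL); (NULL, NULL)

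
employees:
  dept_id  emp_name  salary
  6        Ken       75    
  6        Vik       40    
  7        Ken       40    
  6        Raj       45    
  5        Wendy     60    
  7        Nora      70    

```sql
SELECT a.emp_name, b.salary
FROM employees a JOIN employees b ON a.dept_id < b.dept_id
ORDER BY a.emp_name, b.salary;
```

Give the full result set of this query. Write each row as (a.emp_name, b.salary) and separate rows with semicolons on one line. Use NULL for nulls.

INNER JOIN keeps only pairs where the ON condition holds.
Matching on a.dept_id < b.dept_id.
- a row (dept_id=6): matches 2 b row(s) → 2 output row(s).
- a row (dept_id=6): matches 2 b row(s) → 2 output row(s).
- a row (dept_id=7): no match → dropped.
- a row (dept_id=6): matches 2 b row(s) → 2 output row(s).
- a row (dept_id=5): matches 5 b row(s) → 5 output row(s).
- a row (dept_id=7): no match → dropped.

(Ken, 40); (Ken, 70); (Raj, 40); (Raj, 70); (Vik, 40); (Vik, 70); (Wendy, 40); (Wendy, 40); (Wendy, 45); (Wendy, 70); (Wendy, 75)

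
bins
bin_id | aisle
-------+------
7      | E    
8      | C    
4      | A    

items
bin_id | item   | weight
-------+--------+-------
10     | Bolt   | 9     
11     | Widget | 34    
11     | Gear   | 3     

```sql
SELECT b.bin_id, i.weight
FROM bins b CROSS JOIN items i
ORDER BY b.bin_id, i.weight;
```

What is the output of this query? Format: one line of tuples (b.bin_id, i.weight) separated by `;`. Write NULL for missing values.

CROSS JOIN pairs every row of `bins` with every row of `items`: 3 × 3 = 9 rows.

(4, 3); (4, 9); (4, 34); (7, 3); (7, 9); (7, 34); (8, 3); (8, 9); (8, 34)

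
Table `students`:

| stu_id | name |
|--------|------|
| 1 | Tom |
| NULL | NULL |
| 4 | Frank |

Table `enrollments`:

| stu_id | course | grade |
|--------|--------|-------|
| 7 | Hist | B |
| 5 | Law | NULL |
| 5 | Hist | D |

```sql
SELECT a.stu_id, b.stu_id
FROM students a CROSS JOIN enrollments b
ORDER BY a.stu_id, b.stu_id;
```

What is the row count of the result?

CROSS JOIN pairs every row of `students` with every row of `enrollments`: 3 × 3 = 9 rows.

9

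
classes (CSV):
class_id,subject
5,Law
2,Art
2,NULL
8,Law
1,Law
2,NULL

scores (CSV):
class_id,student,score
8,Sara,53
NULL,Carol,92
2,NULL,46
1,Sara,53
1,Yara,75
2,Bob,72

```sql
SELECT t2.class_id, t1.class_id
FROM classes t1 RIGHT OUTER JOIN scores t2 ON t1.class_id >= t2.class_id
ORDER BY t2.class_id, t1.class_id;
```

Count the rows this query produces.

RIGHT JOIN keeps every row from `scores`; unmatched rows get NULL for `classes`'s columns.
Matching on t1.class_id >= t2.class_id. A NULL in a compared column never satisfies the condition.
- class_id=5: 4 matching t2 row(s), so 4 row(s) emitted.
- class_id=2: 4 matching t2 row(s), so 4 row(s) emitted.
- class_id=2: 4 matching t2 row(s), so 4 row(s) emitted.
- class_id=8: 5 matching t2 row(s), so 5 row(s) emitted.
- class_id=1: 2 matching t2 row(s), so 2 row(s) emitted.
- class_id=2: 4 matching t2 row(s), so 4 row(s) emitted.
- 1 t2 row(s) had no t1 match → kept, t1 columns NULL.
Total: 23 matched + 1 padded = 24 rows.

24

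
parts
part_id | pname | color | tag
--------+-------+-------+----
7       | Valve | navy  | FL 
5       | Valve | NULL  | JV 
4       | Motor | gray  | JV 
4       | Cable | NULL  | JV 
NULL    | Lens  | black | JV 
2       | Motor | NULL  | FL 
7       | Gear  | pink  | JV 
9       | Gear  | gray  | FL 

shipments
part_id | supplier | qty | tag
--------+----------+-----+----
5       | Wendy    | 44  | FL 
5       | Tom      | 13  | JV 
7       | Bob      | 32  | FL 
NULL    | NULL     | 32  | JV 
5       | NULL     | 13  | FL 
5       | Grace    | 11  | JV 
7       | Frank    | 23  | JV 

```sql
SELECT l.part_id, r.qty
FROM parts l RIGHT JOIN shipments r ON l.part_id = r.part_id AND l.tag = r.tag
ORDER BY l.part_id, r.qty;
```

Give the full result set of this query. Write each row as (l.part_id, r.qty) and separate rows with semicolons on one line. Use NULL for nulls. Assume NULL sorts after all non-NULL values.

(5, 11); (5, 13); (7, 23); (7, 32); (NULL, 13); (NULL, 32); (NULL, 44)

RIGHT JOIN keeps every row from `shipments`; unmatched rows get NULL for `parts`'s columns.
Matching on l.part_id = r.part_id AND l.tag = r.tag. A NULL in a compared column never satisfies the condition.
- l[0] part_id=7, tag=FL → 1 match(es) in r → 1 row(s).
- l[1] part_id=5, tag=JV → 2 match(es) in r → 2 row(s).
- l[2] part_id=4, tag=JV → no match.
- l[3] part_id=4, tag=JV → no match.
- l[4] part_id=NULL, tag=JV → no match.
- l[5] part_id=2, tag=FL → no match.
- l[6] part_id=7, tag=JV → 1 match(es) in r → 1 row(s).
- l[7] part_id=9, tag=FL → no match.
- plus 3 unmatched r row(s), each kept with NULL l columns.
After projecting and ordering:
l.part_id | r.qty
5 | 11
5 | 13
7 | 23
7 | 32
NULL | 13
NULL | 32
NULL | 44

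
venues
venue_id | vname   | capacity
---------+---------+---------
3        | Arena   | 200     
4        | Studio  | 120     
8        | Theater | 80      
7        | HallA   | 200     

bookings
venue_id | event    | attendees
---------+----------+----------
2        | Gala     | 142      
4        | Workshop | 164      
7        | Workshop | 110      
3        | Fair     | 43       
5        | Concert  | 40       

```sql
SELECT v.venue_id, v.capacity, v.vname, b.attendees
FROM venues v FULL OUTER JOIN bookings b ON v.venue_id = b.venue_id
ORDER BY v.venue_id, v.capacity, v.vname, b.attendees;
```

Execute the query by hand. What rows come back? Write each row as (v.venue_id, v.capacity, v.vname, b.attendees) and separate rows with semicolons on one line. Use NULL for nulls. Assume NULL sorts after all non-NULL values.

(3, 200, Arena, 43); (4, 120, Studio, 164); (7, 200, HallA, 110); (8, 80, Theater, NULL); (NULL, NULL, NULL, 40); (NULL, NULL, NULL, 142)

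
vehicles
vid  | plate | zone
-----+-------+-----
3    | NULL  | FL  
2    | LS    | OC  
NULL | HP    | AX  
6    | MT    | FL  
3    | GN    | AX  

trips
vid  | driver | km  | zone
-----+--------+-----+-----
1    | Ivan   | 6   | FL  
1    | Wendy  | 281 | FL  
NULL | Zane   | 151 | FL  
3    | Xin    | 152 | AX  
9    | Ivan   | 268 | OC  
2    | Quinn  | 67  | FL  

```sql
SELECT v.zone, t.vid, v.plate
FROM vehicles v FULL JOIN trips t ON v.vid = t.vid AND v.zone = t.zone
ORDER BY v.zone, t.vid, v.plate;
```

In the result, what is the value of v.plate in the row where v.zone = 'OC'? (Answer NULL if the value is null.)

LS

FULL OUTER JOIN keeps every row from both sides; unmatched rows get NULL for the other side's columns.
Matching on v.vid = t.vid AND v.zone = t.zone. A NULL in a compared column never satisfies the condition.
- v (vid=3, zone=FL) has no partner → padded with NULL.
- v (vid=2, zone=OC) has no partner → padded with NULL.
- v (vid=NULL, zone=AX) has no partner → padded with NULL.
- v (vid=6, zone=FL) has no partner → padded with NULL.
- v (vid=3, zone=AX) pairs with 1 row(s) of t.
- 5 t row(s) had no v match → kept, v columns NULL.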